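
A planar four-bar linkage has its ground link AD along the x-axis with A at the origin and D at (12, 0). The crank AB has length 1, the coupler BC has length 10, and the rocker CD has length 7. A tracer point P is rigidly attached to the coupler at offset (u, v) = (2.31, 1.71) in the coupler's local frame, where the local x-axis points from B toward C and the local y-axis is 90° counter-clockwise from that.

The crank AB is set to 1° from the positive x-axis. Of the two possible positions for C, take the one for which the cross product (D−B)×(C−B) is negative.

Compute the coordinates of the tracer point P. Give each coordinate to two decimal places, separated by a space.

3.87 -0.09

A=(0,0), D=(12.00,0)
B = A + 1.00·(cos1°, sin1°) = (0.9998, 0.0175)
|BD| = 11.0002
circle(B,10.00) ∩ circle(D,7.00): a=7.8182, h=6.2350
  candidates: C₊=(8.8280,6.2400) cross=68.586; C₋=(8.8082,-6.2299) cross=-68.586
  mode - wants cross < 0 → take C=(8.8082,-6.2299) (cross=-68.586)
ex = (C−B)/|BC| = (0.7808,-0.6247); ey = (0.6247,0.7808)
P = B + 2.31·ex + 1.71·ey = (3.8719,-0.0905)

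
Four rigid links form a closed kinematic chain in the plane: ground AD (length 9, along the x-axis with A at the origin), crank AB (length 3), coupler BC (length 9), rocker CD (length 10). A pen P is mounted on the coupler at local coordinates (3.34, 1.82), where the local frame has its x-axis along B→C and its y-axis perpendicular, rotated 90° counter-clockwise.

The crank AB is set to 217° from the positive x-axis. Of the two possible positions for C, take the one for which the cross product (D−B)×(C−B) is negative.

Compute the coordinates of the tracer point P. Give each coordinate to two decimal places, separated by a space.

1.20 -3.05

A=(0,0), D=(9.00,0)
B = A + 3.00·(cos217°, sin217°) = (-2.3959, -1.8054)
|BD| = 11.5380
circle(B,9.00) ∩ circle(D,10.00): a=4.9457, h=7.5193
  candidates: C₊=(1.3122,6.3952) cross=86.758; C₋=(3.6654,-8.4583) cross=-86.758
  mode - wants cross < 0 → take C=(3.6654,-8.4583) (cross=-86.758)
ex = (C−B)/|BC| = (0.6735,-0.7392); ey = (0.7392,0.6735)
P = B + 3.34·ex + 1.82·ey = (1.1989,-3.0486)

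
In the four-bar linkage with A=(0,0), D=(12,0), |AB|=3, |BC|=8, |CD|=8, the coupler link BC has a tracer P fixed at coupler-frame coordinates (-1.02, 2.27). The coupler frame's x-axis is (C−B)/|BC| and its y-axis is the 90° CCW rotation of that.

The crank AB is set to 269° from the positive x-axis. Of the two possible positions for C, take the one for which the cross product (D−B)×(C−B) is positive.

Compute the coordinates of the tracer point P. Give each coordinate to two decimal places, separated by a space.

-2.48 -2.45

A=(0,0), D=(12.00,0)
B = A + 3.00·(cos269°, sin269°) = (-0.0524, -2.9995)
|BD| = 12.4200
circle(B,8.00) ∩ circle(D,8.00): a=6.2100, h=5.0434
  candidates: C₊=(4.7558,3.3943) cross=62.639; C₋=(7.1918,-6.3939) cross=-62.639
  mode + wants cross > 0 → take C=(4.7558,3.3943) (cross=62.639)
ex = (C−B)/|BC| = (0.6010,0.7992); ey = (-0.7992,0.6010)
P = B + -1.02·ex + 2.27·ey = (-2.4797,-2.4504)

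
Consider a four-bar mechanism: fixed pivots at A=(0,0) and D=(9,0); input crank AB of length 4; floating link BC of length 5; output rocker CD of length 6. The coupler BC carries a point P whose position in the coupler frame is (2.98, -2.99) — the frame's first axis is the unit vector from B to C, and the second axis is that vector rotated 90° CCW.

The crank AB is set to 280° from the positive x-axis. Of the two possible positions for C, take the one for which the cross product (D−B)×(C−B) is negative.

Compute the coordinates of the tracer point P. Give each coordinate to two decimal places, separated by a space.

A=(0,0), D=(9.00,0)
B = A + 4.00·(cos280°, sin280°) = (0.6946, -3.9392)
|BD| = 9.1922
circle(B,5.00) ∩ circle(D,6.00): a=3.9978, h=3.0029
  candidates: C₊=(3.0198,0.4872) cross=27.604; C₋=(5.5936,-4.9393) cross=-27.604
  mode - wants cross < 0 → take C=(5.5936,-4.9393) (cross=-27.604)
ex = (C−B)/|BC| = (0.9798,-0.2000); ey = (0.2000,0.9798)
P = B + 2.98·ex + -2.99·ey = (3.0164,-7.4648)

3.02 -7.46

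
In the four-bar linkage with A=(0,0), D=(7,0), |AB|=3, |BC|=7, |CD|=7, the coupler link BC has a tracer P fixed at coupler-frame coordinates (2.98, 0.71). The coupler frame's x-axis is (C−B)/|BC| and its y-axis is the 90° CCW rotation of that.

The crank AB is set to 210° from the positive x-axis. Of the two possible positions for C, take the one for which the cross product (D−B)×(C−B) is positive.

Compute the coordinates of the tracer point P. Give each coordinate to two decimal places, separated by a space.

-1.47 1.35

A=(0,0), D=(7.00,0)
B = A + 3.00·(cos210°, sin210°) = (-2.5981, -1.5000)
|BD| = 9.7146
circle(B,7.00) ∩ circle(D,7.00): a=4.8573, h=5.0405
  candidates: C₊=(1.4227,4.2301) cross=48.966; C₋=(2.9793,-5.7301) cross=-48.966
  mode + wants cross > 0 → take C=(1.4227,4.2301) (cross=48.966)
ex = (C−B)/|BC| = (0.5744,0.8186); ey = (-0.8186,0.5744)
P = B + 2.98·ex + 0.71·ey = (-1.4676,1.3472)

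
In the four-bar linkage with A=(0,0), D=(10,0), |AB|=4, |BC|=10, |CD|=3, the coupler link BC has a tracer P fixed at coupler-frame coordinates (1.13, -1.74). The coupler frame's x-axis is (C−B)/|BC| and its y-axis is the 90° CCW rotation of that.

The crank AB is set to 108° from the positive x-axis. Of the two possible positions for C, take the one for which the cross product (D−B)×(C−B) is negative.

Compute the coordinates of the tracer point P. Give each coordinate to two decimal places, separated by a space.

-1.17 1.73

A=(0,0), D=(10.00,0)
B = A + 4.00·(cos108°, sin108°) = (-1.2361, 3.8042)
|BD| = 11.8626
circle(B,10.00) ∩ circle(D,3.00): a=9.7669, h=2.1466
  candidates: C₊=(8.7034,2.7053) cross=25.464; C₋=(7.3266,-1.3612) cross=-25.464
  mode - wants cross < 0 → take C=(7.3266,-1.3612) (cross=-25.464)
ex = (C−B)/|BC| = (0.8563,-0.5165); ey = (0.5165,0.8563)
P = B + 1.13·ex + -1.74·ey = (-1.1673,1.7306)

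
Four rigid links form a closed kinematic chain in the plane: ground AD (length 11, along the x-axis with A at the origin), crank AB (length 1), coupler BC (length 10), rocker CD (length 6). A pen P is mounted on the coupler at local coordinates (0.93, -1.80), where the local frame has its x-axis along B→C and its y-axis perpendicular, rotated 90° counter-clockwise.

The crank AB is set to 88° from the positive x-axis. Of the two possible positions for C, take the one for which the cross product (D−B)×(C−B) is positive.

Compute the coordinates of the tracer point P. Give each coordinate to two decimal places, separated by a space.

1.69 -0.17

A=(0,0), D=(11.00,0)
B = A + 1.00·(cos88°, sin88°) = (0.0349, 0.9994)
|BD| = 11.0105
circle(B,10.00) ∩ circle(D,6.00): a=8.4116, h=5.4079
  candidates: C₊=(8.9026,5.6215) cross=59.544; C₋=(7.9209,-5.1497) cross=-59.544
  mode + wants cross > 0 → take C=(8.9026,5.6215) (cross=59.544)
ex = (C−B)/|BC| = (0.8868,0.4622); ey = (-0.4622,0.8868)
P = B + 0.93·ex + -1.80·ey = (1.6916,-0.1669)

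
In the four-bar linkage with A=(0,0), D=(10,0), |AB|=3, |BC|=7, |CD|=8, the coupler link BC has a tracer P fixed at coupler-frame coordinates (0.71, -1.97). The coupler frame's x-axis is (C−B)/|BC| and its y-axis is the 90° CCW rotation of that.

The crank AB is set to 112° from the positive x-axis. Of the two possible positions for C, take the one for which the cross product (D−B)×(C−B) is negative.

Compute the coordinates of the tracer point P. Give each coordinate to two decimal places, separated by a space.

-2.40 1.12

A=(0,0), D=(10.00,0)
B = A + 3.00·(cos112°, sin112°) = (-1.1238, 2.7816)
|BD| = 11.4663
circle(B,7.00) ∩ circle(D,8.00): a=5.0791, h=4.8170
  candidates: C₊=(4.9721,6.2225) cross=55.233; C₋=(2.6350,-3.1236) cross=-55.233
  mode - wants cross < 0 → take C=(2.6350,-3.1236) (cross=-55.233)
ex = (C−B)/|BC| = (0.5370,-0.8436); ey = (0.8436,0.5370)
P = B + 0.71·ex + -1.97·ey = (-2.4045,1.1248)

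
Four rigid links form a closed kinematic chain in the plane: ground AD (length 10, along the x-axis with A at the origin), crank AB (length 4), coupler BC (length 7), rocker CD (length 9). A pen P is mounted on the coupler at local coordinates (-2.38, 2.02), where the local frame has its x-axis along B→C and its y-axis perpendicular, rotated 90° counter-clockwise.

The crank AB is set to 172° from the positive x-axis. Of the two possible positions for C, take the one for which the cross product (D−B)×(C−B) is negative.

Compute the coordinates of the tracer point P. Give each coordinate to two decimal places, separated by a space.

A=(0,0), D=(10.00,0)
B = A + 4.00·(cos172°, sin172°) = (-3.9611, 0.5567)
|BD| = 13.9722
circle(B,7.00) ∩ circle(D,9.00): a=5.8409, h=3.8579
  candidates: C₊=(2.0289,4.1788) cross=53.903; C₋=(1.7215,-3.5309) cross=-53.903
  mode - wants cross < 0 → take C=(1.7215,-3.5309) (cross=-53.903)
ex = (C−B)/|BC| = (0.8118,-0.5839); ey = (0.5839,0.8118)
P = B + -2.38·ex + 2.02·ey = (-4.7136,3.5863)

-4.71 3.59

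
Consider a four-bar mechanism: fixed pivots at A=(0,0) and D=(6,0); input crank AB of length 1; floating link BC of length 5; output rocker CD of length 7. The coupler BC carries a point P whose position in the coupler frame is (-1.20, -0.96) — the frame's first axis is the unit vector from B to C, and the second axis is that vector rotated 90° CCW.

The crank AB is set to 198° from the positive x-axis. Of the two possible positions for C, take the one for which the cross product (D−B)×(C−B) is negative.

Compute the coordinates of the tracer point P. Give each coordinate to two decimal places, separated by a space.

-2.30 0.42

A=(0,0), D=(6.00,0)
B = A + 1.00·(cos198°, sin198°) = (-0.9511, -0.3090)
|BD| = 6.9579
circle(B,5.00) ∩ circle(D,7.00): a=1.7543, h=4.6821
  candidates: C₊=(0.5936,4.4464) cross=32.578; C₋=(1.0095,-4.9086) cross=-32.578
  mode - wants cross < 0 → take C=(1.0095,-4.9086) (cross=-32.578)
ex = (C−B)/|BC| = (0.3921,-0.9199); ey = (0.9199,0.3921)
P = B + -1.20·ex + -0.96·ey = (-2.3047,0.4185)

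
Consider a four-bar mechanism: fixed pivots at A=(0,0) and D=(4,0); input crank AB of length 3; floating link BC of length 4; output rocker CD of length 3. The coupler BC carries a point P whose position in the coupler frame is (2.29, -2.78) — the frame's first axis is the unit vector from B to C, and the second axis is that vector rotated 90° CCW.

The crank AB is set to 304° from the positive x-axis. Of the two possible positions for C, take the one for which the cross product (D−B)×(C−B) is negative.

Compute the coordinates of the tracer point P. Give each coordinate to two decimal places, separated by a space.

3.97 -5.27

A=(0,0), D=(4.00,0)
B = A + 3.00·(cos304°, sin304°) = (1.6776, -2.4871)
|BD| = 3.4028
circle(B,4.00) ∩ circle(D,3.00): a=2.7300, h=2.9236
  candidates: C₊=(1.4040,1.5035) cross=9.948; C₋=(5.6776,-2.4871) cross=-9.948
  mode - wants cross < 0 → take C=(5.6776,-2.4871) (cross=-9.948)
ex = (C−B)/|BC| = (1.0000,0.0000); ey = (-0.0000,1.0000)
P = B + 2.29·ex + -2.78·ey = (3.9676,-5.2671)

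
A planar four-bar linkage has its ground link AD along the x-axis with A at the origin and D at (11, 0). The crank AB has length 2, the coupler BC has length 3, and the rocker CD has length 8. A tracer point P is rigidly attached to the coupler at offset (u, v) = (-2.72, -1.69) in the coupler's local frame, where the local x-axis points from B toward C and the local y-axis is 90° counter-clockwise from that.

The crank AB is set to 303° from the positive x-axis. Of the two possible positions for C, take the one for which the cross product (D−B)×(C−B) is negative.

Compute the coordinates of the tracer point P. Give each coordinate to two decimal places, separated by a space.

-2.11 -1.75

A=(0,0), D=(11.00,0)
B = A + 2.00·(cos303°, sin303°) = (1.0893, -1.6773)
|BD| = 10.0517
circle(B,3.00) ∩ circle(D,8.00): a=2.2900, h=1.9381
  candidates: C₊=(3.0237,0.6157) cross=19.481; C₋=(3.6705,-3.2061) cross=-19.481
  mode - wants cross < 0 → take C=(3.6705,-3.2061) (cross=-19.481)
ex = (C−B)/|BC| = (0.8604,-0.5096); ey = (0.5096,0.8604)
P = B + -2.72·ex + -1.69·ey = (-2.1123,-1.7454)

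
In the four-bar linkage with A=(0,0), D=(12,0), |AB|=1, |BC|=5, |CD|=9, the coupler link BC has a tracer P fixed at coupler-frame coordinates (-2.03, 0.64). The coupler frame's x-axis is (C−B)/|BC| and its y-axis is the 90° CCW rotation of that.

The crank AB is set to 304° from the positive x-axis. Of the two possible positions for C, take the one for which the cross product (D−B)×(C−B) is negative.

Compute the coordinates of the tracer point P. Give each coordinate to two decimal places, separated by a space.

-0.44 1.05

A=(0,0), D=(12.00,0)
B = A + 1.00·(cos304°, sin304°) = (0.5592, -0.8290)
|BD| = 11.4708
circle(B,5.00) ∩ circle(D,9.00): a=3.2944, h=3.7612
  candidates: C₊=(3.5732,3.1604) cross=43.144; C₋=(4.1168,-4.3423) cross=-43.144
  mode - wants cross < 0 → take C=(4.1168,-4.3423) (cross=-43.144)
ex = (C−B)/|BC| = (0.7115,-0.7027); ey = (0.7027,0.7115)
P = B + -2.03·ex + 0.64·ey = (-0.4355,1.0527)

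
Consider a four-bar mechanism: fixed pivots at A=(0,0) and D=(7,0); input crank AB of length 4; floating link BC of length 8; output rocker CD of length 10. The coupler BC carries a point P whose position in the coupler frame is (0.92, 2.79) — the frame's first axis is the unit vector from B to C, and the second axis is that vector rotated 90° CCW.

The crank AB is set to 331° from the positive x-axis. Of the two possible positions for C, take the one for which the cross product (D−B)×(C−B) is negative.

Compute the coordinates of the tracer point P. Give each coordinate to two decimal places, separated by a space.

6.41 -2.32

A=(0,0), D=(7.00,0)
B = A + 4.00·(cos331°, sin331°) = (3.4985, -1.9392)
|BD| = 4.0027
circle(B,8.00) ∩ circle(D,10.00): a=-2.4957, h=7.6008
  candidates: C₊=(-2.3672,3.5008) cross=30.423; C₋=(4.9977,-9.7975) cross=-30.423
  mode - wants cross < 0 → take C=(4.9977,-9.7975) (cross=-30.423)
ex = (C−B)/|BC| = (0.1874,-0.9823); ey = (0.9823,0.1874)
P = B + 0.92·ex + 2.79·ey = (6.4115,-2.3201)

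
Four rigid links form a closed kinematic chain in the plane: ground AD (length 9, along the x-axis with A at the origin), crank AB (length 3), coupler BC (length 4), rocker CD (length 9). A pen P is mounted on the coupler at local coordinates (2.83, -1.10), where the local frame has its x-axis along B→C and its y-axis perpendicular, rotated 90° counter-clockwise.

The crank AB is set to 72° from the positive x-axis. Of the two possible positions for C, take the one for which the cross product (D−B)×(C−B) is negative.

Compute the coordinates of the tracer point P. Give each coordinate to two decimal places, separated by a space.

-0.76 0.33

A=(0,0), D=(9.00,0)
B = A + 3.00·(cos72°, sin72°) = (0.9271, 2.8532)
|BD| = 8.5623
circle(B,4.00) ∩ circle(D,9.00): a=0.4854, h=3.9704
  candidates: C₊=(2.7078,6.4349) cross=33.996; C₋=(0.0617,-1.0521) cross=-33.996
  mode - wants cross < 0 → take C=(0.0617,-1.0521) (cross=-33.996)
ex = (C−B)/|BC| = (-0.2163,-0.9763); ey = (0.9763,-0.2163)
P = B + 2.83·ex + -1.10·ey = (-0.7591,0.3282)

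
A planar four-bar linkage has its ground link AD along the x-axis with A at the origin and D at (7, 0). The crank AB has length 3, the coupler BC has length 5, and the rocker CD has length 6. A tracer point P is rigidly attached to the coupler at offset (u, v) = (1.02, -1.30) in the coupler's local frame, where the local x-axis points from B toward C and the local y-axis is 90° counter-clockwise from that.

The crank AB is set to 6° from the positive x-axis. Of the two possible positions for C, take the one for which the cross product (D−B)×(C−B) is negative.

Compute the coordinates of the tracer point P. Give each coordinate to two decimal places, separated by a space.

A=(0,0), D=(7.00,0)
B = A + 3.00·(cos6°, sin6°) = (2.9836, 0.3136)
|BD| = 4.0287
circle(B,5.00) ∩ circle(D,6.00): a=0.6491, h=4.9577
  candidates: C₊=(4.0166,5.2057) cross=19.973; C₋=(3.2448,-4.6796) cross=-19.973
  mode - wants cross < 0 → take C=(3.2448,-4.6796) (cross=-19.973)
ex = (C−B)/|BC| = (0.0522,-0.9986); ey = (0.9986,0.0522)
P = B + 1.02·ex + -1.30·ey = (1.7386,-0.7729)

1.74 -0.77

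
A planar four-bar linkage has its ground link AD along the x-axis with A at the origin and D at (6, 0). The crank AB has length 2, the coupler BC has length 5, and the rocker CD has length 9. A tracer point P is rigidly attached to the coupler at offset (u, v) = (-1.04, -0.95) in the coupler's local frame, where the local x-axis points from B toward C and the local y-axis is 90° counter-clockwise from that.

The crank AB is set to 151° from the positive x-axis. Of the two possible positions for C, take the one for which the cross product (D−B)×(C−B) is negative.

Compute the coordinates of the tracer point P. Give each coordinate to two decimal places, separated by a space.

A=(0,0), D=(6.00,0)
B = A + 2.00·(cos151°, sin151°) = (-1.7492, 0.9696)
|BD| = 7.8097
circle(B,5.00) ∩ circle(D,9.00): a=0.3195, h=4.9898
  candidates: C₊=(-0.8127,5.8811) cross=38.969; C₋=(-2.0517,-4.0212) cross=-38.969
  mode - wants cross < 0 → take C=(-2.0517,-4.0212) (cross=-38.969)
ex = (C−B)/|BC| = (-0.0605,-0.9982); ey = (0.9982,-0.0605)
P = B + -1.04·ex + -0.95·ey = (-2.6346,2.0652)

-2.63 2.07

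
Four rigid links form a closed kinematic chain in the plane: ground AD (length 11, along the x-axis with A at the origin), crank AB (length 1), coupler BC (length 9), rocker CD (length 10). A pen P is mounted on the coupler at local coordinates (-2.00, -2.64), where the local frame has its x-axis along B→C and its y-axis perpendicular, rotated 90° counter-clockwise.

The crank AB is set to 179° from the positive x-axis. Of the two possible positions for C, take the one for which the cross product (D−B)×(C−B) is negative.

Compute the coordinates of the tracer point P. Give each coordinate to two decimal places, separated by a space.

-4.31 0.13

A=(0,0), D=(11.00,0)
B = A + 1.00·(cos179°, sin179°) = (-0.9998, 0.0175)
|BD| = 11.9999
circle(B,9.00) ∩ circle(D,10.00): a=5.2083, h=7.3399
  candidates: C₊=(4.2191,7.3498) cross=88.078; C₋=(4.1977,-7.3300) cross=-88.078
  mode - wants cross < 0 → take C=(4.1977,-7.3300) (cross=-88.078)
ex = (C−B)/|BC| = (0.5775,-0.8164); ey = (0.8164,0.5775)
P = B + -2.00·ex + -2.64·ey = (-4.3101,0.1256)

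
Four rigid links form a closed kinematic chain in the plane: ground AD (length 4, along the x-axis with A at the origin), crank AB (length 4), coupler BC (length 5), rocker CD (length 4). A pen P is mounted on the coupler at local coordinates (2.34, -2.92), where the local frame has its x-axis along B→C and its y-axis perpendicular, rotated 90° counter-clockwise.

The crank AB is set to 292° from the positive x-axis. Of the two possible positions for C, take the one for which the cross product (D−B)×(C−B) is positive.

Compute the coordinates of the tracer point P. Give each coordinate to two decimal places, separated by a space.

3.68 -0.67

A=(0,0), D=(4.00,0)
B = A + 4.00·(cos292°, sin292°) = (1.4984, -3.7087)
|BD| = 4.4735
circle(B,5.00) ∩ circle(D,4.00): a=3.2427, h=3.8059
  candidates: C₊=(0.1565,1.1078) cross=17.026; C₋=(6.4670,-3.1487) cross=-17.026
  mode + wants cross > 0 → take C=(0.1565,1.1078) (cross=17.026)
ex = (C−B)/|BC| = (-0.2684,0.9633); ey = (-0.9633,-0.2684)
P = B + 2.34·ex + -2.92·ey = (3.6833,-0.6709)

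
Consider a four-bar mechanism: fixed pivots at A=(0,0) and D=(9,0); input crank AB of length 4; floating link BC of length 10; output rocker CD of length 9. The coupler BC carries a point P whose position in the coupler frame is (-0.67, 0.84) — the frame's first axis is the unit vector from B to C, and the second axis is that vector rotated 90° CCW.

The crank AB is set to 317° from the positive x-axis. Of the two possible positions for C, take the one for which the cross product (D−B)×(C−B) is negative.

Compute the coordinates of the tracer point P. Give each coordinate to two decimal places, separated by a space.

A=(0,0), D=(9.00,0)
B = A + 4.00·(cos317°, sin317°) = (2.9254, -2.7280)
|BD| = 6.6590
circle(B,10.00) ∩ circle(D,9.00): a=4.7561, h=8.7965
  candidates: C₊=(3.6605,7.2450) cross=58.576; C₋=(10.8678,-8.8041) cross=-58.576
  mode - wants cross < 0 → take C=(10.8678,-8.8041) (cross=-58.576)
ex = (C−B)/|BC| = (0.7942,-0.6076); ey = (0.6076,0.7942)
P = B + -0.67·ex + 0.84·ey = (2.9037,-1.6537)

2.90 -1.65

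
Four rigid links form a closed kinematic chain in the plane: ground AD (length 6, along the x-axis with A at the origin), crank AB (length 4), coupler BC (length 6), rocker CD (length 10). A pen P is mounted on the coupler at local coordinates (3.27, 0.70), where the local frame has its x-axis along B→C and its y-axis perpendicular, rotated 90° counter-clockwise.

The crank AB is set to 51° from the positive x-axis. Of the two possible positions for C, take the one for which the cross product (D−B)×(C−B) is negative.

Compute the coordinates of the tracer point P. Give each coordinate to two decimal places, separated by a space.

-0.76 2.45

A=(0,0), D=(6.00,0)
B = A + 4.00·(cos51°, sin51°) = (2.5173, 3.1086)
|BD| = 4.6683
circle(B,6.00) ∩ circle(D,10.00): a=-4.5207, h=3.9451
  candidates: C₊=(1.7717,9.0621) cross=18.417; C₋=(-3.4823,3.1757) cross=-18.417
  mode - wants cross < 0 → take C=(-3.4823,3.1757) (cross=-18.417)
ex = (C−B)/|BC| = (-0.9999,0.0112); ey = (-0.0112,-0.9999)
P = B + 3.27·ex + 0.70·ey = (-0.7603,2.4452)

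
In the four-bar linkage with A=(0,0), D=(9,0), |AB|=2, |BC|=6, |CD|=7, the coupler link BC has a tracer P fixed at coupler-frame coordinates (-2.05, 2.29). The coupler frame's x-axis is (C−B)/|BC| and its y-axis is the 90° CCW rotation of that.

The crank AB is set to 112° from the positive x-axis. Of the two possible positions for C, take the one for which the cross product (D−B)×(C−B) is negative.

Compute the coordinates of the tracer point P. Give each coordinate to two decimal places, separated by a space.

-0.05 4.85

A=(0,0), D=(9.00,0)
B = A + 2.00·(cos112°, sin112°) = (-0.7492, 1.8544)
|BD| = 9.9240
circle(B,6.00) ∩ circle(D,7.00): a=4.3070, h=4.1773
  candidates: C₊=(4.2625,5.1533) cross=41.455; C₋=(2.7014,-3.0541) cross=-41.455
  mode - wants cross < 0 → take C=(2.7014,-3.0541) (cross=-41.455)
ex = (C−B)/|BC| = (0.5751,-0.8181); ey = (0.8181,0.5751)
P = B + -2.05·ex + 2.29·ey = (-0.0548,4.8484)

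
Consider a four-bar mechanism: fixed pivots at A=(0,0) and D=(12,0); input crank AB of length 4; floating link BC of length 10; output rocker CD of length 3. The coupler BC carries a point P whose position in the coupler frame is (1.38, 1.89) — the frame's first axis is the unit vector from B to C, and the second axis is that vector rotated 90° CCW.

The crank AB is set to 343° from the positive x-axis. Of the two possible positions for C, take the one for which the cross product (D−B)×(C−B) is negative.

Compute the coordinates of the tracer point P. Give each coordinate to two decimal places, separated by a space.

5.43 0.53

A=(0,0), D=(12.00,0)
B = A + 4.00·(cos343°, sin343°) = (3.8252, -1.1695)
|BD| = 8.2580
circle(B,10.00) ∩ circle(D,3.00): a=9.6388, h=2.6633
  candidates: C₊=(12.9897,2.8320) cross=21.994; C₋=(13.7441,-2.4410) cross=-21.994
  mode - wants cross < 0 → take C=(13.7441,-2.4410) (cross=-21.994)
ex = (C−B)/|BC| = (0.9919,-0.1271); ey = (0.1271,0.9919)
P = B + 1.38·ex + 1.89·ey = (5.4343,0.5297)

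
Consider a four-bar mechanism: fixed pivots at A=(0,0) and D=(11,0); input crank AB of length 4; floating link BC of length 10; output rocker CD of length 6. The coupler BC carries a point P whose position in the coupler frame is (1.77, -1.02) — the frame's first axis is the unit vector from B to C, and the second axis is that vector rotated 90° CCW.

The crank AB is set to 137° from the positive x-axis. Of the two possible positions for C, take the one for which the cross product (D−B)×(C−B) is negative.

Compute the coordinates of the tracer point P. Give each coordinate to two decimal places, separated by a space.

-1.96 0.93

A=(0,0), D=(11.00,0)
B = A + 4.00·(cos137°, sin137°) = (-2.9254, 2.7280)
|BD| = 14.1901
circle(B,10.00) ∩ circle(D,6.00): a=9.3501, h=3.5461
  candidates: C₊=(6.9320,4.4104) cross=50.319; C₋=(5.5686,-2.5495) cross=-50.319
  mode - wants cross < 0 → take C=(5.5686,-2.5495) (cross=-50.319)
ex = (C−B)/|BC| = (0.8494,-0.5277); ey = (0.5277,0.8494)
P = B + 1.77·ex + -1.02·ey = (-1.9603,0.9275)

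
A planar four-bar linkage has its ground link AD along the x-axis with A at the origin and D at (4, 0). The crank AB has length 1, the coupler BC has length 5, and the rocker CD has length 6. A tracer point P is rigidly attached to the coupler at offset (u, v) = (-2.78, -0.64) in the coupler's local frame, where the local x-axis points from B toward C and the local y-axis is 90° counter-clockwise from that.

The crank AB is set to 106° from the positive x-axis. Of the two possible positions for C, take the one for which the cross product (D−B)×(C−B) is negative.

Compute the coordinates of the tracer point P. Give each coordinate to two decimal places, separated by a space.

-0.82 3.76

A=(0,0), D=(4.00,0)
B = A + 1.00·(cos106°, sin106°) = (-0.2756, 0.9613)
|BD| = 4.3824
circle(B,5.00) ∩ circle(D,6.00): a=0.9362, h=4.9116
  candidates: C₊=(1.7151,5.5479) cross=21.524; C₋=(-0.4396,-4.0360) cross=-21.524
  mode - wants cross < 0 → take C=(-0.4396,-4.0360) (cross=-21.524)
ex = (C−B)/|BC| = (-0.0328,-0.9995); ey = (0.9995,-0.0328)
P = B + -2.78·ex + -0.64·ey = (-0.8241,3.7608)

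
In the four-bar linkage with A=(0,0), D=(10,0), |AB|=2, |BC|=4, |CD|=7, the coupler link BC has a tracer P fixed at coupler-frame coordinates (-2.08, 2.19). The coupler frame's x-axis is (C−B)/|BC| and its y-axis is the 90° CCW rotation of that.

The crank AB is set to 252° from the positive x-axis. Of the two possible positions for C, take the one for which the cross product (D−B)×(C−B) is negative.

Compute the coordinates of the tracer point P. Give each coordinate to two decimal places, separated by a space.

-2.51 0.46

A=(0,0), D=(10.00,0)
B = A + 2.00·(cos252°, sin252°) = (-0.6180, -1.9021)
|BD| = 10.7871
circle(B,4.00) ∩ circle(D,7.00): a=3.8639, h=1.0345
  candidates: C₊=(3.0029,-0.2025) cross=11.159; C₋=(3.3678,-2.2390) cross=-11.159
  mode - wants cross < 0 → take C=(3.3678,-2.2390) (cross=-11.159)
ex = (C−B)/|BC| = (0.9964,-0.0842); ey = (0.0842,0.9964)
P = B + -2.08·ex + 2.19·ey = (-2.5062,0.4553)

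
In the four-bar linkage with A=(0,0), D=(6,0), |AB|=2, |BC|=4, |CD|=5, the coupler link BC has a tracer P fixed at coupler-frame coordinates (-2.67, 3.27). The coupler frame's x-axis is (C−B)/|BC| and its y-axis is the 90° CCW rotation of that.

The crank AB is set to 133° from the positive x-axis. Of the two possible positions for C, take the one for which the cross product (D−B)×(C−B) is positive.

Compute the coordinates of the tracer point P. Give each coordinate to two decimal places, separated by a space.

-5.22 3.18

A=(0,0), D=(6.00,0)
B = A + 2.00·(cos133°, sin133°) = (-1.3640, 1.4627)
|BD| = 7.5079
circle(B,4.00) ∩ circle(D,5.00): a=3.1546, h=2.4594
  candidates: C₊=(2.2093,3.2604) cross=18.465; C₋=(1.2510,-1.5642) cross=-18.465
  mode + wants cross > 0 → take C=(2.2093,3.2604) (cross=18.465)
ex = (C−B)/|BC| = (0.8933,0.4494); ey = (-0.4494,0.8933)
P = B + -2.67·ex + 3.27·ey = (-5.2188,3.1839)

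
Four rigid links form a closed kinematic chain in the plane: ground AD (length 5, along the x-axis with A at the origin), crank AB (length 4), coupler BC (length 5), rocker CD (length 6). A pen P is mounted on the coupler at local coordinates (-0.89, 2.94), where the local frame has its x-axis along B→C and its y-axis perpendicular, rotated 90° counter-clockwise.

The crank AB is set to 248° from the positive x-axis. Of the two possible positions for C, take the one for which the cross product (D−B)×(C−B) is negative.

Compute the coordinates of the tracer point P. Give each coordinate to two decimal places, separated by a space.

-1.15 -0.66

A=(0,0), D=(5.00,0)
B = A + 4.00·(cos248°, sin248°) = (-1.4984, -3.7087)
|BD| = 7.4823
circle(B,5.00) ∩ circle(D,6.00): a=3.0061, h=3.9954
  candidates: C₊=(-0.8681,1.2514) cross=29.895; C₋=(3.0928,-5.6888) cross=-29.895
  mode - wants cross < 0 → take C=(3.0928,-5.6888) (cross=-29.895)
ex = (C−B)/|BC| = (0.9182,-0.3960); ey = (0.3960,0.9182)
P = B + -0.89·ex + 2.94·ey = (-1.1514,-0.6566)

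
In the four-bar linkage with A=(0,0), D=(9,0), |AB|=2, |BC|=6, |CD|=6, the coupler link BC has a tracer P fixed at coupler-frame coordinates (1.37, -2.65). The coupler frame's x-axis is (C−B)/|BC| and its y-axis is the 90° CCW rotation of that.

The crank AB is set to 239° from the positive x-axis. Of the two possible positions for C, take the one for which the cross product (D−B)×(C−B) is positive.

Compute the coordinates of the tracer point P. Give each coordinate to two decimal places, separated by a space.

1.76 -2.78

A=(0,0), D=(9.00,0)
B = A + 2.00·(cos239°, sin239°) = (-1.0301, -1.7143)
|BD| = 10.1755
circle(B,6.00) ∩ circle(D,6.00): a=5.0878, h=3.1804
  candidates: C₊=(3.4491,2.2777) cross=32.362; C₋=(4.5208,-3.9921) cross=-32.362
  mode + wants cross > 0 → take C=(3.4491,2.2777) (cross=32.362)
ex = (C−B)/|BC| = (0.7465,0.6653); ey = (-0.6653,0.7465)
P = B + 1.37·ex + -2.65·ey = (1.7558,-2.7811)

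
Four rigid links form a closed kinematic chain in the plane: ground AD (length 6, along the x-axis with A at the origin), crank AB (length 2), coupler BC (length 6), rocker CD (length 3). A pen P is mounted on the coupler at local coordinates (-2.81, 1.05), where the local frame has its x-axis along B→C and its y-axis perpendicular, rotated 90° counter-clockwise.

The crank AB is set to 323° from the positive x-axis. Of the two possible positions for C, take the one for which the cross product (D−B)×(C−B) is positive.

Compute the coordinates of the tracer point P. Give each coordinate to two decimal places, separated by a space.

-1.14 -2.42

A=(0,0), D=(6.00,0)
B = A + 2.00·(cos323°, sin323°) = (1.5973, -1.2036)
|BD| = 4.5643
circle(B,6.00) ∩ circle(D,3.00): a=5.2399, h=2.9229
  candidates: C₊=(5.8809,2.9976) cross=13.341; C₋=(7.4225,-2.6413) cross=-13.341
  mode + wants cross > 0 → take C=(5.8809,2.9976) (cross=13.341)
ex = (C−B)/|BC| = (0.7139,0.7002); ey = (-0.7002,0.7139)
P = B + -2.81·ex + 1.05·ey = (-1.1441,-2.4216)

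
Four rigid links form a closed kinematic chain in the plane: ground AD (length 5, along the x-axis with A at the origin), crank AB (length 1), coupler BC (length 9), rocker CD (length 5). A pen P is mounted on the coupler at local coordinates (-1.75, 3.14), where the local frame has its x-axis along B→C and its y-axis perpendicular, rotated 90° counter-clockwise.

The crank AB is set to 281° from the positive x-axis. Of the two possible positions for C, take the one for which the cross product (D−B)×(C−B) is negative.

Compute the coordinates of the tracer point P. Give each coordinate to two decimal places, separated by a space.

-0.78 2.48

A=(0,0), D=(5.00,0)
B = A + 1.00·(cos281°, sin281°) = (0.1908, -0.9816)
|BD| = 4.9084
circle(B,9.00) ∩ circle(D,5.00): a=8.1587, h=3.7993
  candidates: C₊=(7.4249,4.3726) cross=18.648; C₋=(8.9446,-3.0725) cross=-18.648
  mode - wants cross < 0 → take C=(8.9446,-3.0725) (cross=-18.648)
ex = (C−B)/|BC| = (0.9726,-0.2323); ey = (0.2323,0.9726)
P = B + -1.75·ex + 3.14·ey = (-0.7818,2.4790)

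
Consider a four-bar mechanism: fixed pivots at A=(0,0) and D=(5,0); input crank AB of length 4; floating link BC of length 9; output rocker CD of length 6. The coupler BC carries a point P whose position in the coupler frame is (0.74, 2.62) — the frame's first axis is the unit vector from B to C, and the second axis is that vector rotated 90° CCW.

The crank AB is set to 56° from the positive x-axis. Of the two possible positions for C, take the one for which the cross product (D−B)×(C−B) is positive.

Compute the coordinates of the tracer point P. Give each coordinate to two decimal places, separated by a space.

A=(0,0), D=(5.00,0)
B = A + 4.00·(cos56°, sin56°) = (2.2368, 3.3162)
|BD| = 4.3165
circle(B,9.00) ∩ circle(D,6.00): a=7.3708, h=5.1644
  candidates: C₊=(10.9228,0.9596) cross=22.292; C₋=(2.9876,-5.6525) cross=-22.292
  mode + wants cross > 0 → take C=(10.9228,0.9596) (cross=22.292)
ex = (C−B)/|BC| = (0.9651,-0.2618); ey = (0.2618,0.9651)
P = B + 0.74·ex + 2.62·ey = (3.6370,5.6510)

3.64 5.65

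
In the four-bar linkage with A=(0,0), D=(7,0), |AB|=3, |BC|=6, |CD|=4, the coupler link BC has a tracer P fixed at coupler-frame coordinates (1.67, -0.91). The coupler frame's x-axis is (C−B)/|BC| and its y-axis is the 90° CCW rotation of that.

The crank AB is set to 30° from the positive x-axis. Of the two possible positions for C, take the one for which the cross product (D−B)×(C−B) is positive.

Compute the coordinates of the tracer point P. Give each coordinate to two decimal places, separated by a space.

A=(0,0), D=(7.00,0)
B = A + 3.00·(cos30°, sin30°) = (2.5981, 1.5000)
|BD| = 4.6505
circle(B,6.00) ∩ circle(D,4.00): a=4.4756, h=3.9962
  candidates: C₊=(8.1234,3.8390) cross=18.584; C₋=(5.5455,-3.7262) cross=-18.584
  mode + wants cross > 0 → take C=(8.1234,3.8390) (cross=18.584)
ex = (C−B)/|BC| = (0.9209,0.3898); ey = (-0.3898,0.9209)
P = B + 1.67·ex + -0.91·ey = (4.4907,1.3130)

4.49 1.31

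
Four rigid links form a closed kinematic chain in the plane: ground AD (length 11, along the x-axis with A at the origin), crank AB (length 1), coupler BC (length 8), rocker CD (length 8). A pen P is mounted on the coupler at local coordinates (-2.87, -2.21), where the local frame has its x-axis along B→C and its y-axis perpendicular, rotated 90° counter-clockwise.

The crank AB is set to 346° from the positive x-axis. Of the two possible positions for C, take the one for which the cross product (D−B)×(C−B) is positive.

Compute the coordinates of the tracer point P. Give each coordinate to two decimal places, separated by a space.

0.98 -3.86

A=(0,0), D=(11.00,0)
B = A + 1.00·(cos346°, sin346°) = (0.9703, -0.2419)
|BD| = 10.0326
circle(B,8.00) ∩ circle(D,8.00): a=5.0163, h=6.2319
  candidates: C₊=(5.8349,6.1091) cross=62.522; C₋=(6.1354,-6.3511) cross=-62.522
  mode + wants cross > 0 → take C=(5.8349,6.1091) (cross=62.522)
ex = (C−B)/|BC| = (0.6081,0.7939); ey = (-0.7939,0.6081)
P = B + -2.87·ex + -2.21·ey = (0.9796,-3.8642)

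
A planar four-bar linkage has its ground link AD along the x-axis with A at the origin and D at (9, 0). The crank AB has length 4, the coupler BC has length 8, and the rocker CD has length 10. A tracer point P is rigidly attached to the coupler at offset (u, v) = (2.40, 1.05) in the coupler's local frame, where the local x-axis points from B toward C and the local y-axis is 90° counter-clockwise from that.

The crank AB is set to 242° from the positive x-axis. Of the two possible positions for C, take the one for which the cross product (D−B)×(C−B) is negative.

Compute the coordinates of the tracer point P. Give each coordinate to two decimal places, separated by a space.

0.62 -4.31

A=(0,0), D=(9.00,0)
B = A + 4.00·(cos242°, sin242°) = (-1.8779, -3.5318)
|BD| = 11.4369
circle(B,8.00) ∩ circle(D,10.00): a=4.1446, h=6.8427
  candidates: C₊=(-0.0490,4.2563) cross=78.259; C₋=(4.1772,-8.7602) cross=-78.259
  mode - wants cross < 0 → take C=(4.1772,-8.7602) (cross=-78.259)
ex = (C−B)/|BC| = (0.7569,-0.6535); ey = (0.6535,0.7569)
P = B + 2.40·ex + 1.05·ey = (0.6249,-4.3056)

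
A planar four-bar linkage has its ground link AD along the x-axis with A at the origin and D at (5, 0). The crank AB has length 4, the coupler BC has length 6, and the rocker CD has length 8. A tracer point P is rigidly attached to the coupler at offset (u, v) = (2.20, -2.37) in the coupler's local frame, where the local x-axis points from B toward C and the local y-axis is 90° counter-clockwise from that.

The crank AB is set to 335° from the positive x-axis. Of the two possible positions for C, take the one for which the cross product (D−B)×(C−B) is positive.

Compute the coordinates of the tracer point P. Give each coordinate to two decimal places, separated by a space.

A=(0,0), D=(5.00,0)
B = A + 4.00·(cos335°, sin335°) = (3.6252, -1.6905)
|BD| = 2.1789
circle(B,6.00) ∩ circle(D,8.00): a=-5.3357, h=2.7441
  candidates: C₊=(-1.8702,-4.0988) cross=5.979; C₋=(2.3876,-7.5614) cross=-5.979
  mode + wants cross > 0 → take C=(-1.8702,-4.0988) (cross=5.979)
ex = (C−B)/|BC| = (-0.9159,-0.4014); ey = (0.4014,-0.9159)
P = B + 2.20·ex + -2.37·ey = (0.6590,-0.4028)

0.66 -0.40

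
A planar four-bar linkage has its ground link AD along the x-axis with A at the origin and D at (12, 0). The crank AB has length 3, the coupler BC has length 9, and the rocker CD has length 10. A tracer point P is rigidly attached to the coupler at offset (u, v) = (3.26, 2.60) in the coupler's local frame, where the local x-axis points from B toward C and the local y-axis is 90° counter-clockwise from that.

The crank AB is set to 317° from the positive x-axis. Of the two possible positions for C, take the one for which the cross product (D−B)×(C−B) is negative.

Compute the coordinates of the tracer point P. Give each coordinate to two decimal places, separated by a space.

6.26 -2.97

A=(0,0), D=(12.00,0)
B = A + 3.00·(cos317°, sin317°) = (2.1941, -2.0460)
|BD| = 10.0171
circle(B,9.00) ∩ circle(D,10.00): a=4.0602, h=8.0321
  candidates: C₊=(4.5281,6.6461) cross=80.459; C₋=(7.8092,-9.0795) cross=-80.459
  mode - wants cross < 0 → take C=(7.8092,-9.0795) (cross=-80.459)
ex = (C−B)/|BC| = (0.6239,-0.7815); ey = (0.7815,0.6239)
P = B + 3.26·ex + 2.60·ey = (6.2599,-2.9715)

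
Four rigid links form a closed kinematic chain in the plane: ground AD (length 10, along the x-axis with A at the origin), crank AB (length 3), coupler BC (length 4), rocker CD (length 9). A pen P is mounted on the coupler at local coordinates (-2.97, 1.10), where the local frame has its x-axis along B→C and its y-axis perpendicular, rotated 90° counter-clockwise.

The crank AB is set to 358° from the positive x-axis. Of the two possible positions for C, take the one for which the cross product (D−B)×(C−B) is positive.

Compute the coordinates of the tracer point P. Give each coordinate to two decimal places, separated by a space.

A=(0,0), D=(10.00,0)
B = A + 3.00·(cos358°, sin358°) = (2.9982, -0.1047)
|BD| = 7.0026
circle(B,4.00) ∩ circle(D,9.00): a=-1.1398, h=3.8342
  candidates: C₊=(1.8012,3.7120) cross=26.849; C₋=(1.9158,-3.9555) cross=-26.849
  mode + wants cross > 0 → take C=(1.8012,3.7120) (cross=26.849)
ex = (C−B)/|BC| = (-0.2993,0.9542); ey = (-0.9542,-0.2993)
P = B + -2.97·ex + 1.10·ey = (2.8374,-3.2678)

2.84 -3.27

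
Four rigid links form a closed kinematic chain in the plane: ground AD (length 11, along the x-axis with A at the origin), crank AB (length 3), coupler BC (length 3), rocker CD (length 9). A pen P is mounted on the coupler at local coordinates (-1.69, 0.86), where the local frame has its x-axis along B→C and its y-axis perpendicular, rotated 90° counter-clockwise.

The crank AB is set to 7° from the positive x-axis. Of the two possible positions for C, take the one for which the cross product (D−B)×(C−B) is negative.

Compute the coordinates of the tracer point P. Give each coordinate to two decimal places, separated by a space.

4.16 1.85

A=(0,0), D=(11.00,0)
B = A + 3.00·(cos7°, sin7°) = (2.9776, 0.3656)
|BD| = 8.0307
circle(B,3.00) ∩ circle(D,9.00): a=-0.4675, h=2.9634
  candidates: C₊=(2.6456,3.3472) cross=23.798; C₋=(2.3758,-2.5734) cross=-23.798
  mode - wants cross < 0 → take C=(2.3758,-2.5734) (cross=-23.798)
ex = (C−B)/|BC| = (-0.2006,-0.9797); ey = (0.9797,-0.2006)
P = B + -1.69·ex + 0.86·ey = (4.1592,1.8487)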